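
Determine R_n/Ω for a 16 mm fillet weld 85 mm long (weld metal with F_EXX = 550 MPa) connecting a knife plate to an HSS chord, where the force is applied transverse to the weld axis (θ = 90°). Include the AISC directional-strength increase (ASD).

t_e = 0.707 × 16 = 11.31 mm; A_we = 11.31 × 85 = 961.5 mm².
Directional factor: 1.0 + 0.5 sin^1.5(90°) = 1.5.
F_nw = 0.6 × 550 × 1.5 = 495 MPa.
R_n/Ω = (495 × 961.5) / 2.0 × 10⁻³ = 238 kN.

R_n/Ω ≈ 238 kN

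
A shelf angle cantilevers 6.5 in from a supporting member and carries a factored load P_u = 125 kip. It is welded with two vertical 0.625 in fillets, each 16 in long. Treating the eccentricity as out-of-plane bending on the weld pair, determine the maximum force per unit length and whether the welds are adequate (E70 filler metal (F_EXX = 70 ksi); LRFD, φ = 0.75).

L_w = 2 × 16 = 32 in; section modulus (unit throat) S = 2 × L²/6 = 85.33 in².
Direct shear f_v = P/L_w = 125/32 = 3.906 kip/in.
Moment M = P × e = 125 × 6.5 = 812.5 kip·in; bending f_b = M/S = 9.521 kip/in.
f_max = √(f_v² + f_b²) = √(3.906² + 9.521²) = 10.29 kip/in.
φr_n = 0.75 × 0.6 × 70 × (0.707 × 0.625) = 13.92 kip/in → adequate.

f_max ≈ 10.3 kip/in; adequate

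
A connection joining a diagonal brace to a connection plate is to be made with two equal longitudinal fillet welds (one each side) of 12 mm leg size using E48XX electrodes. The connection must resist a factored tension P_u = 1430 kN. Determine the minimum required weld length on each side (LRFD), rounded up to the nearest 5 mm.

E48XX → F_EXX = 480 MPa.
Throat t_e = 0.707 × 12 = 8.484 mm.
φr_n = 0.75 × 0.6 × 480 × 8.484 × 10⁻³ = 1.833 kN/mm.
L_req = P_u / φr_n = 1430 / 1.833 = 780.3 mm total.
Per side: 780.3 / 2 = 390.2 mm.
Round up → use L = 395 mm on each side.

L = 395 mm on each side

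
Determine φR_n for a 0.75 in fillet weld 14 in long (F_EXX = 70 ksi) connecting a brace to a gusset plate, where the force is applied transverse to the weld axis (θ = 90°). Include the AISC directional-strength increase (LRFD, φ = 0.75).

t_e = 0.707 × 0.75 = 0.5302 in; A_we = 0.5302 × 14 = 7.423 in².
Directional factor: 1.0 + 0.5 sin^1.5(90°) = 1.5.
F_nw = 0.6 × 70 × 1.5 = 63 ksi.
φR_n = 0.75 × 63 × 7.423 = 350.8 kip.

φR_n ≈ 351 kip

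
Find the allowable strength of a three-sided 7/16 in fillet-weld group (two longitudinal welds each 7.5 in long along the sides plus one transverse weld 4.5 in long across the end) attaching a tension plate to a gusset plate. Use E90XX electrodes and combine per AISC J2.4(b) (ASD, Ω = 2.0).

R_n/Ω ≈ 163 kip

E90XX → F_EXX = 90 ksi.
t_e = 0.707 × 0.4375 = 0.3093 in.
R_nwl = 0.6 × 90 × 0.3093 × 15 = 250.5 kip (longitudinal, 2 welds).
R_nwt = 0.6 × 90 × 0.3093 × 4.5 = 75.16 kip (transverse, base value).
(i) R_nwl + R_nwt = 325.7 kip; (ii) 0.85 R_nwl + 1.5 R_nwt = 325.7 kip.
R_n = max = 325.7 kip [governs: (ii)]; R_n/Ω = 162.9 kip.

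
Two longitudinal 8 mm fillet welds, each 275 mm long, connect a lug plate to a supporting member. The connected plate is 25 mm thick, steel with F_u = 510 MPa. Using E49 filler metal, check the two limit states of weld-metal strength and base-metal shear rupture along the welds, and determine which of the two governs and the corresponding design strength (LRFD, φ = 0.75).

φR_n ≈ 686 kN (weld metal governs)

E49XX → F_EXX = 490 MPa.
t_e = 0.707 × 8 = 5.656 mm; L = 550 mm.
Weld metal: φR_n = 0.75 × 0.6 × 490 × 5.656 × 550 × 10⁻³ = 685.9 kN.
Base metal (shear rupture): φR_n = 0.75 × 0.6 × 510 × 25 × 550 × 10⁻³ = 3156 kN.
Governing: weld metal.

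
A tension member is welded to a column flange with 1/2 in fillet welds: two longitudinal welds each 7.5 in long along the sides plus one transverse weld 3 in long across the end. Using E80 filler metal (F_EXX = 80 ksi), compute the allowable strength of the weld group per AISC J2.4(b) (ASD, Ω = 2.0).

t_e = 0.707 × 0.5 = 0.3535 in.
R_nwl = 0.6 × 80 × 0.3535 × 15 = 254.5 kip (longitudinal, 2 welds).
R_nwt = 0.6 × 80 × 0.3535 × 3 = 50.9 kip (transverse, base value).
(i) R_nwl + R_nwt = 305.4 kip; (ii) 0.85 R_nwl + 1.5 R_nwt = 292.7 kip.
R_n = max = 305.4 kip [governs: (i)]; R_n/Ω = 152.7 kip.

R_n/Ω ≈ 153 kip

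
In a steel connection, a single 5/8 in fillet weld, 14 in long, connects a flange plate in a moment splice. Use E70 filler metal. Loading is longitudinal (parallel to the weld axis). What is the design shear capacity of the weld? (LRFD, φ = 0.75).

φR_n ≈ 195 kips

E70XX → F_EXX = 70 ksi.
Effective throat t_e = 0.707 × 0.625 = 0.4419 in.
Total length L = 14 in; A_we = 0.4419 × 14 = 6.186 in².
F_nw = 0.6 F_EXX = 0.6 × 70 = 42 ksi.
φR_n = 0.75 × 42 × 6.186 = 194.9 kips.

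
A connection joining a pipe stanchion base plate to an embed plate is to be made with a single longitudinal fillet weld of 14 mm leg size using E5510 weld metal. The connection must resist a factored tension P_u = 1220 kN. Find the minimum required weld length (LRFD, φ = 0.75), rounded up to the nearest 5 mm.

L = 500 mm

E55XX → F_EXX = 550 MPa.
Throat t_e = 0.707 × 14 = 9.898 mm.
φr_n = 0.75 × 0.6 × 550 × 9.898 × 10⁻³ = 2.45 kN/mm.
L_req = P_u / φr_n = 1220 / 2.45 = 498 mm total.
Round up → use L = 500 mm.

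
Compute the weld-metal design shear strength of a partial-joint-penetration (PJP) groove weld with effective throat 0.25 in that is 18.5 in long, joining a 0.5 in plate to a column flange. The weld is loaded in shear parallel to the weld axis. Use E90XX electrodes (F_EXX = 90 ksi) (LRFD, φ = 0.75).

Effective throat (given) t_e = 0.25 in.
A_we = 0.25 × 18.5 = 4.625 in².
F_nw = 0.6 F_EXX = 54 ksi.
φR_n = 0.75 × 54 × 4.625 = 187.3 kips.

φR_n ≈ 187 kips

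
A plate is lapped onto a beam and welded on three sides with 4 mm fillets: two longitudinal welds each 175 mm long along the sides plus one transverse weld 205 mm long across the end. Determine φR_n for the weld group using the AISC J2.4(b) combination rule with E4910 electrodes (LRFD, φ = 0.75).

E49XX → F_EXX = 490 MPa.
t_e = 0.707 × 4 = 2.828 mm.
R_nwl = 0.6 × 490 × 2.828 × 350 × 10⁻³ = 291 kN (longitudinal, 2 welds).
R_nwt = 0.6 × 490 × 2.828 × 205 × 10⁻³ = 170.4 kN (transverse, base value).
(i) R_nwl + R_nwt = 461.4 kN; (ii) 0.85 R_nwl + 1.5 R_nwt = 503 kN.
R_n = max = 503 kN [governs: (ii)]; φR_n = 377.3 kN.

φR_n ≈ 377 kN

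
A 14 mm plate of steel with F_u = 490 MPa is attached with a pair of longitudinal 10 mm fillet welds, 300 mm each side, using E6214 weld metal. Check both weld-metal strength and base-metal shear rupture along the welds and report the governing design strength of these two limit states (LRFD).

E62XX → F_EXX = 620 MPa.
t_e = 0.707 × 10 = 7.07 mm; L = 600 mm.
Weld metal: φR_n = 0.75 × 0.6 × 620 × 7.07 × 600 × 10⁻³ = 1184 kN.
Base metal (shear rupture): φR_n = 0.75 × 0.6 × 490 × 14 × 600 × 10⁻³ = 1852 kN.
Governing: weld metal.

φR_n ≈ 1180 kN (weld metal governs)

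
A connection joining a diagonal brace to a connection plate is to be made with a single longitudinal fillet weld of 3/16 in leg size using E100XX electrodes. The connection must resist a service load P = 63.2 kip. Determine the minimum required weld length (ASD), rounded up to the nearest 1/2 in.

L = 16 in

E100XX → F_EXX = 100 ksi.
Throat t_e = 0.707 × 0.1875 = 0.1326 in.
r_n/Ω = (0.6 × 100 × 0.1326) / 2.0 = 3.977 kip/in.
L_req = P / (r_n/Ω) = 63.2 / 3.977 = 15.89 in total.
Round up → use L = 16 in.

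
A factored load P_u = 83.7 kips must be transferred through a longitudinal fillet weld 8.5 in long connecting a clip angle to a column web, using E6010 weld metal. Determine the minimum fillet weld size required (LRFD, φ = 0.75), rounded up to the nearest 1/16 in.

E60XX → F_EXX = 60 ksi.
Total weld length L = 8.5 in.
Required throat t_e = P_u / (φ × 0.6 F_EXX × L) = 83.7 / (0.75 × 0.6 × 60 × 8.5) = 0.3647 in.
Required leg w = t_e / 0.707 = 0.5158 in → use 9/16 in.

w = 9/16 in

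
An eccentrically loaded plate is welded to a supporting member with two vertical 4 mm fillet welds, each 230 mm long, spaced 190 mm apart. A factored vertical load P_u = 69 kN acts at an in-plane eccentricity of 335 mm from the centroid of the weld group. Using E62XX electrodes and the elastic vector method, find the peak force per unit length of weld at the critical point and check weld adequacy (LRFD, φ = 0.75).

f_max ≈ 664 N/mm; adequate

E62XX → F_EXX = 620 MPa.
Total weld length L_w = 460 mm. Treat welds as unit-width lines.
Polar moment about centroid: J = 2[d³/12 + d(b/2)²] = 2[230³/12 + 230×95²] = 6179000 mm³.
Direct shear f_v = P/L_w = 69×10³ / 460 = 150 N/mm (vertical).
Torsion M = P·e = 69×10³ × 335 = 23115000 N·mm.
Critical point at (x, y) = (95, 115) from centroid. f_tx = M·y/J = 430.2 N/mm; f_ty = M·x/J = 355.4 N/mm.
Resultant f_max = √[f_tx² + (f_v + f_ty)²] = √[430.2² + (150 + 355.4)²] = 663.7 N/mm.
Capacity per unit length: φr_n = 0.75 × 0.6 × 620 × (0.707 × 4) = 789 N/mm.
663.7 ≤ 789 → adequate.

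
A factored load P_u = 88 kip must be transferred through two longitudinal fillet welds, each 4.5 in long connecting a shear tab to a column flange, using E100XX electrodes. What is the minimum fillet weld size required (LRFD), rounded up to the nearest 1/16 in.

w = 5/16 in

E100XX → F_EXX = 100 ksi.
Total weld length L = 9 in.
Required throat t_e = P_u / (φ × 0.6 F_EXX × L) = 88 / (0.75 × 0.6 × 100 × 9) = 0.2173 in.
Required leg w = t_e / 0.707 = 0.3073 in → use 5/16 in.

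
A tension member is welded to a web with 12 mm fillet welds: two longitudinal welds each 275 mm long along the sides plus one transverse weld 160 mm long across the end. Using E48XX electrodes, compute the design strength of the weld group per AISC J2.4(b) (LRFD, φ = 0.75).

φR_n ≈ 1300 kN

E48XX → F_EXX = 480 MPa.
t_e = 0.707 × 12 = 8.484 mm.
R_nwl = 0.6 × 480 × 8.484 × 550 × 10⁻³ = 1344 kN (longitudinal, 2 welds).
R_nwt = 0.6 × 480 × 8.484 × 160 × 10⁻³ = 390.9 kN (transverse, base value).
(i) R_nwl + R_nwt = 1735 kN; (ii) 0.85 R_nwl + 1.5 R_nwt = 1729 kN.
R_n = max = 1735 kN [governs: (i)]; φR_n = 1301 kN.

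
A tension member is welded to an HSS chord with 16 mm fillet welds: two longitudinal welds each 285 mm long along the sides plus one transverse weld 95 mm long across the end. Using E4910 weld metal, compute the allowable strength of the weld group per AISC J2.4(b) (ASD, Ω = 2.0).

R_n/Ω ≈ 1110 kN

E49XX → F_EXX = 490 MPa.
t_e = 0.707 × 16 = 11.31 mm.
R_nwl = 0.6 × 490 × 11.31 × 570 × 10⁻³ = 1896 kN (longitudinal, 2 welds).
R_nwt = 0.6 × 490 × 11.31 × 95 × 10⁻³ = 315.9 kN (transverse, base value).
(i) R_nwl + R_nwt = 2212 kN; (ii) 0.85 R_nwl + 1.5 R_nwt = 2085 kN.
R_n = max = 2212 kN [governs: (i)]; R_n/Ω = 1106 kN.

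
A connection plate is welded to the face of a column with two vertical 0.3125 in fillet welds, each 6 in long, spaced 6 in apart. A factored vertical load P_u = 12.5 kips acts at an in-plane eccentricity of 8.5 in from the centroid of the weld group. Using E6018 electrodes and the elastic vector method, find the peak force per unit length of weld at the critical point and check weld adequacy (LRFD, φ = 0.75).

f_max ≈ 3.94 kip/in; adequate

E60XX → F_EXX = 60 ksi.
Total weld length L_w = 12 in. Treat welds as unit-width lines.
Polar moment about centroid: J = 2[d³/12 + d(b/2)²] = 2[6³/12 + 6×3²] = 144 in³.
Direct shear f_v = P/L_w = 12.5 / 12 = 1.042 kip/in (vertical).
Torsion M = P·e = 12.5 × 8.5 = 106.25 kip·in.
Critical point at (x, y) = (3, 3) from centroid. f_tx = M·y/J = 2.214 kip/in; f_ty = M·x/J = 2.214 kip/in.
Resultant f_max = √[f_tx² + (f_v + f_ty)²] = √[2.214² + (1.042 + 2.214)²] = 3.937 kip/in.
Capacity per unit length: φr_n = 0.75 × 0.6 × 60 × (0.707 × 0.3125) = 5.965 kip/in.
3.937 ≤ 5.965 → adequate.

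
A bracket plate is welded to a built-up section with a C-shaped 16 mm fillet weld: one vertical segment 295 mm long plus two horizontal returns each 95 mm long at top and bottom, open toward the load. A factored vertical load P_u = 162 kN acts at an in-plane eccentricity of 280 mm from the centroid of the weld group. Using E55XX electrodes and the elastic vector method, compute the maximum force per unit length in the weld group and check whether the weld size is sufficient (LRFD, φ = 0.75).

f_max ≈ 1320 N/mm; adequate

E55XX → F_EXX = 550 MPa.
Total weld length L_w = 485 mm. Treat welds as unit-width lines.
Centroid: x̄ = 2×95×47.5 / 485 = 18.61 mm from the vertical weld.
Polar moment about centroid: J = I_x + I_y = [295³/12 + 2×95×147.5²] + [295×18.61² + 2(95³/12 + 95×28.89²)] = 6677000 mm³.
Direct shear f_v = P/L_w = 162×10³ / 485 = 334 N/mm (vertical).
Torsion M = P·e = 162×10³ × 280 = 45360000 N·mm.
Critical point at (x, y) = (76.39, 147.5) from centroid. f_tx = M·y/J = 1002 N/mm; f_ty = M·x/J = 519 N/mm.
Resultant f_max = √[f_tx² + (f_v + f_ty)²] = √[1002² + (334 + 519)²] = 1316 N/mm.
Capacity per unit length: φr_n = 0.75 × 0.6 × 550 × (0.707 × 16) = 2800 N/mm.
1316 ≤ 2800 → adequate.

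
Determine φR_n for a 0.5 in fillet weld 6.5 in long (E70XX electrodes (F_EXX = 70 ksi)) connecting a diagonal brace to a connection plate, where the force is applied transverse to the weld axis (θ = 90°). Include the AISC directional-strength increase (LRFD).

t_e = 0.707 × 0.5 = 0.3535 in; A_we = 0.3535 × 6.5 = 2.298 in².
Directional factor: 1.0 + 0.5 sin^1.5(90°) = 1.5.
F_nw = 0.6 × 70 × 1.5 = 63 ksi.
φR_n = 0.75 × 63 × 2.298 = 108.6 kip.

φR_n ≈ 109 kip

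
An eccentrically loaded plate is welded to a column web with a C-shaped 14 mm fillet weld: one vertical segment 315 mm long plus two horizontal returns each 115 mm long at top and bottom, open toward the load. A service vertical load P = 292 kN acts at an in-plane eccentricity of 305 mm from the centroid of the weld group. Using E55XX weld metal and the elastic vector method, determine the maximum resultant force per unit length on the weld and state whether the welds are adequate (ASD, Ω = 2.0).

E55XX → F_EXX = 550 MPa.
Total weld length L_w = 545 mm. Treat welds as unit-width lines.
Centroid: x̄ = 2×115×57.5 / 545 = 24.27 mm from the vertical weld.
Polar moment about centroid: J = I_x + I_y = [315³/12 + 2×115×157.5²] + [315×24.27² + 2(115³/12 + 115×33.23²)] = 9003000 mm³.
Direct shear f_v = P/L_w = 292×10³ / 545 = 535.8 N/mm (vertical).
Torsion M = P·e = 292×10³ × 305 = 89060000 N·mm.
Critical point at (x, y) = (90.73, 157.5) from centroid. f_tx = M·y/J = 1558 N/mm; f_ty = M·x/J = 897.6 N/mm.
Resultant f_max = √[f_tx² + (f_v + f_ty)²] = √[1558² + (535.8 + 897.6)²] = 2117 N/mm.
Capacity per unit length: r_n/Ω = (1/2.0) × 0.6 × 550 × (0.707 × 14) = 1633 N/mm.
2117 > 1633 → NOT adequate.

f_max ≈ 2120 N/mm; NOT adequate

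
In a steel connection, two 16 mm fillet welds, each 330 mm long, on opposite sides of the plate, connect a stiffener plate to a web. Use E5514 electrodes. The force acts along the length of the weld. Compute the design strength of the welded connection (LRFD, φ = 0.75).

φR_n ≈ 1850 kN

E55XX → F_EXX = 550 MPa.
Effective throat t_e = 0.707 × 16 = 11.31 mm.
Total length L = 660 mm; A_we = 11.31 × 660 = 7466 mm².
F_nw = 0.6 F_EXX = 0.6 × 550 = 330 MPa.
φR_n = 0.75 × 330 × 7466 × 10⁻³ = 1848 kN.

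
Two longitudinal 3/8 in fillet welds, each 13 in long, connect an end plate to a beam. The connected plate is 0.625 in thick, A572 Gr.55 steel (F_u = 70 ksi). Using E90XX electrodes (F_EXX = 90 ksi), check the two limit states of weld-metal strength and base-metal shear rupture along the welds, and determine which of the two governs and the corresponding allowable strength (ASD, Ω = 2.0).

R_n/Ω ≈ 186 kip (weld metal governs)

t_e = 0.707 × 0.375 = 0.2651 in; L = 26 in.
Weld metal: R_n/Ω = (1/2.0) × 0.6 × 90 × 0.2651 × 26 = 186.1 kip.
Base metal (shear rupture): R_n/Ω = (1/2.0) × 0.6 × 70 × 0.625 × 26 = 341.2 kip.
Governing: weld metal.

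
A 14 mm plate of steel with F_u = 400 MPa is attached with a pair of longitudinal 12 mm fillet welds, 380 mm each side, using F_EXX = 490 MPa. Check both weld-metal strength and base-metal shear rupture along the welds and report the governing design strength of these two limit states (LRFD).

φR_n ≈ 1420 kN (weld metal governs)

t_e = 0.707 × 12 = 8.484 mm; L = 760 mm.
Weld metal: φR_n = 0.75 × 0.6 × 490 × 8.484 × 760 × 10⁻³ = 1422 kN.
Base metal (shear rupture): φR_n = 0.75 × 0.6 × 400 × 14 × 760 × 10⁻³ = 1915 kN.
Governing: weld metal.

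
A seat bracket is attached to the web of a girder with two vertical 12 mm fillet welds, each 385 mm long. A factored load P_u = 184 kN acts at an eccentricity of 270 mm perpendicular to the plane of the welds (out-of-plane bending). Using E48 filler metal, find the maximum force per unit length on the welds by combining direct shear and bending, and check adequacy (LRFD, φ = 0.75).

f_max ≈ 1030 N/mm; adequate

E48XX → F_EXX = 480 MPa.
L_w = 2 × 385 = 770 mm; section modulus (unit throat) S = 2 × L²/6 = 49410 mm².
Direct shear f_v = P/L_w = 184×10³/770 = 239 N/mm.
Moment M = P × e = 184×10³ × 270 = 49680000 N·mm; bending f_b = M/S = 1005 N/mm.
f_max = √(f_v² + f_b²) = √(239² + 1005²) = 1034 N/mm.
φr_n = 0.75 × 0.6 × 480 × (0.707 × 12) = 1833 N/mm → adequate.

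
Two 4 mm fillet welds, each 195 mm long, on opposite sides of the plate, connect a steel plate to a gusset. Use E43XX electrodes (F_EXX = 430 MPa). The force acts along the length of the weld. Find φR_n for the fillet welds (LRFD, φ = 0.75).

φR_n ≈ 213 kN

Effective throat t_e = 0.707 × 4 = 2.828 mm.
Total length L = 390 mm; A_we = 2.828 × 390 = 1103 mm².
F_nw = 0.6 F_EXX = 0.6 × 430 = 258 MPa.
φR_n = 0.75 × 258 × 1103 × 10⁻³ = 213.4 kN.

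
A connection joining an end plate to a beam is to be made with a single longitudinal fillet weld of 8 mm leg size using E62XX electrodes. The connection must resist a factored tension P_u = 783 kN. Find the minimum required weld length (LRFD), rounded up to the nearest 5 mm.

L = 500 mm

E62XX → F_EXX = 620 MPa.
Throat t_e = 0.707 × 8 = 5.656 mm.
φr_n = 0.75 × 0.6 × 620 × 5.656 × 10⁻³ = 1.578 kN/mm.
L_req = P_u / φr_n = 783 / 1.578 = 496.2 mm total.
Round up → use L = 500 mm.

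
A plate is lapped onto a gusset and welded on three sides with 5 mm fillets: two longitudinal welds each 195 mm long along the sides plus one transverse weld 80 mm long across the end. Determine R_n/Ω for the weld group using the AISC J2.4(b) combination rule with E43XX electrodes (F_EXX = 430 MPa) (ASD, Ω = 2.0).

t_e = 0.707 × 5 = 3.535 mm.
R_nwl = 0.6 × 430 × 3.535 × 390 × 10⁻³ = 355.7 kN (longitudinal, 2 welds).
R_nwt = 0.6 × 430 × 3.535 × 80 × 10⁻³ = 72.96 kN (transverse, base value).
(i) R_nwl + R_nwt = 428.7 kN; (ii) 0.85 R_nwl + 1.5 R_nwt = 411.8 kN.
R_n = max = 428.7 kN [governs: (i)]; R_n/Ω = 214.3 kN.

R_n/Ω ≈ 214 kN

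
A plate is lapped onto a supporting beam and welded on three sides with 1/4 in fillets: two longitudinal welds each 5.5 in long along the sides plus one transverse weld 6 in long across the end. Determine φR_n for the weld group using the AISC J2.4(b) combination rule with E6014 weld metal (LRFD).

φR_n ≈ 87.6 kips

E60XX → F_EXX = 60 ksi.
t_e = 0.707 × 0.25 = 0.1767 in.
R_nwl = 0.6 × 60 × 0.1767 × 11 = 69.99 kips (longitudinal, 2 welds).
R_nwt = 0.6 × 60 × 0.1767 × 6 = 38.18 kips (transverse, base value).
(i) R_nwl + R_nwt = 108.2 kips; (ii) 0.85 R_nwl + 1.5 R_nwt = 116.8 kips.
R_n = max = 116.8 kips [governs: (ii)]; φR_n = 87.57 kips.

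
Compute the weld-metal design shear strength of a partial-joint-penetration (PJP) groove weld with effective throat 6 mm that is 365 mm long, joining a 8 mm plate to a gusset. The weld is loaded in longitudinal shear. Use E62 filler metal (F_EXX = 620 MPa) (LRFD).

Effective throat (given) t_e = 6 mm.
A_we = 6 × 365 = 2190 mm².
F_nw = 0.6 F_EXX = 372 MPa.
φR_n = 0.75 × 372 × 2190 × 10⁻³ = 611 kN.

φR_n ≈ 611 kN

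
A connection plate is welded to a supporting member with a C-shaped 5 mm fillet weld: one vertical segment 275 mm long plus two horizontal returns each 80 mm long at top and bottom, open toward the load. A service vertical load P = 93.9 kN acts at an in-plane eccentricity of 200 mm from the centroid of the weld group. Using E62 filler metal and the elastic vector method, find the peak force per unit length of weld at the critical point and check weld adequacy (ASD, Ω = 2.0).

E62XX → F_EXX = 620 MPa.
Total weld length L_w = 435 mm. Treat welds as unit-width lines.
Centroid: x̄ = 2×80×40 / 435 = 14.71 mm from the vertical weld.
Polar moment about centroid: J = I_x + I_y = [275³/12 + 2×80×137.5²] + [275×14.71² + 2(80³/12 + 80×25.29²)] = 5005000 mm³.
Direct shear f_v = P/L_w = 93.9×10³ / 435 = 215.9 N/mm (vertical).
Torsion M = P·e = 93.9×10³ × 200 = 18780000 N·mm.
Critical point at (x, y) = (65.29, 137.5) from centroid. f_tx = M·y/J = 515.9 N/mm; f_ty = M·x/J = 245 N/mm.
Resultant f_max = √[f_tx² + (f_v + f_ty)²] = √[515.9² + (215.9 + 245)²] = 691.8 N/mm.
Capacity per unit length: r_n/Ω = (1/2.0) × 0.6 × 620 × (0.707 × 5) = 657.5 N/mm.
691.8 > 657.5 → NOT adequate.

f_max ≈ 692 N/mm; NOT adequate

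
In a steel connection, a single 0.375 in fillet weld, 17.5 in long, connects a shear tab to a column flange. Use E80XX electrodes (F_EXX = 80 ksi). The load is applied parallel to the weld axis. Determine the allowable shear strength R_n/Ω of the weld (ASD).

Effective throat t_e = 0.707 × 0.375 = 0.2651 in.
Total length L = 17.5 in; A_we = 0.2651 × 17.5 = 4.64 in².
F_nw = 0.6 F_EXX = 0.6 × 80 = 48 ksi.
R_n = 48 × 4.64 = 222.7 kips; R_n/Ω = 222.7/2.0 = 111.4 kips.

R_n/Ω ≈ 111 kips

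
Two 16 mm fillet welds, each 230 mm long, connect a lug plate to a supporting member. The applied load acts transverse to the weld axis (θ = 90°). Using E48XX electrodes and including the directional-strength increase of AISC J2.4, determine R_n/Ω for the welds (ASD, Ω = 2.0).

R_n/Ω ≈ 1120 kN

E48XX → F_EXX = 480 MPa.
t_e = 0.707 × 16 = 11.31 mm; A_we = 11.31 × 460 = 5204 mm².
Directional factor: 1.0 + 0.5 sin^1.5(90°) = 1.5.
F_nw = 0.6 × 480 × 1.5 = 432 MPa.
R_n/Ω = (432 × 5204) / 2.0 × 10⁻³ = 1124 kN.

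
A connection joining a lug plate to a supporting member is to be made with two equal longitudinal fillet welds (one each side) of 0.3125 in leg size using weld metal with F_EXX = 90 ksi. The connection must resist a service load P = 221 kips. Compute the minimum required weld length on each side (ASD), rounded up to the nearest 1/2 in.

Throat t_e = 0.707 × 0.3125 = 0.2209 in.
r_n/Ω = (0.6 × 90 × 0.2209) / 2.0 = 5.965 kip/in.
L_req = P / (r_n/Ω) = 221 / 5.965 = 37.05 in total.
Per side: 37.05 / 2 = 18.52 in.
Round up → use L = 19 in on each side.

L = 19 in on each side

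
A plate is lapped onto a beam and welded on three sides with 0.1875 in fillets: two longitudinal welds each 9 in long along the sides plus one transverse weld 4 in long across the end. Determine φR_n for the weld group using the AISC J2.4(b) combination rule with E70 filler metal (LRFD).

φR_n ≈ 91.9 kips

E70XX → F_EXX = 70 ksi.
t_e = 0.707 × 0.1875 = 0.1326 in.
R_nwl = 0.6 × 70 × 0.1326 × 18 = 100.2 kips (longitudinal, 2 welds).
R_nwt = 0.6 × 70 × 0.1326 × 4 = 22.27 kips (transverse, base value).
(i) R_nwl + R_nwt = 122.5 kips; (ii) 0.85 R_nwl + 1.5 R_nwt = 118.6 kips.
R_n = max = 122.5 kips [governs: (i)]; φR_n = 91.87 kips.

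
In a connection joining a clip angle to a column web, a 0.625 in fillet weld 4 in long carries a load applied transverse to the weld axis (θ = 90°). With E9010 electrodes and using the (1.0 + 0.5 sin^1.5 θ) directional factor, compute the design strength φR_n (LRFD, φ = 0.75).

E90XX → F_EXX = 90 ksi.
t_e = 0.707 × 0.625 = 0.4419 in; A_we = 0.4419 × 4 = 1.767 in².
Directional factor: 1.0 + 0.5 sin^1.5(90°) = 1.5.
F_nw = 0.6 × 90 × 1.5 = 81 ksi.
φR_n = 0.75 × 81 × 1.767 = 107.4 kip.

φR_n ≈ 107 kip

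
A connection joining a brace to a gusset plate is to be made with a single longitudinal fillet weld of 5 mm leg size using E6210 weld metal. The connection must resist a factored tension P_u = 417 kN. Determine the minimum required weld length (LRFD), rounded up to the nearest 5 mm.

L = 425 mm

E62XX → F_EXX = 620 MPa.
Throat t_e = 0.707 × 5 = 3.535 mm.
φr_n = 0.75 × 0.6 × 620 × 3.535 × 10⁻³ = 0.9863 kN/mm.
L_req = P_u / φr_n = 417 / 0.9863 = 422.8 mm total.
Round up → use L = 425 mm.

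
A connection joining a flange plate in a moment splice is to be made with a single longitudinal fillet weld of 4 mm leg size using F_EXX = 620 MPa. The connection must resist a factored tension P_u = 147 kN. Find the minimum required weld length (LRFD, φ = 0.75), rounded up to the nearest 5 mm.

L = 190 mm

Throat t_e = 0.707 × 4 = 2.828 mm.
φr_n = 0.75 × 0.6 × 620 × 2.828 × 10⁻³ = 0.789 kN/mm.
L_req = P_u / φr_n = 147 / 0.789 = 186.3 mm total.
Round up → use L = 190 mm.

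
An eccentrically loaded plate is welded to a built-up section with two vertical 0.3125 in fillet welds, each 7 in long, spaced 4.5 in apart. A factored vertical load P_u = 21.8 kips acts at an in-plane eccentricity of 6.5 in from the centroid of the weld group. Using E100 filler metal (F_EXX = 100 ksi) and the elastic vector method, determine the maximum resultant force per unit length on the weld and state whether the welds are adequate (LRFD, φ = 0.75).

Total weld length L_w = 14 in. Treat welds as unit-width lines.
Polar moment about centroid: J = 2[d³/12 + d(b/2)²] = 2[7³/12 + 7×2.25²] = 128 in³.
Direct shear f_v = P/L_w = 21.8 / 14 = 1.557 kip/in (vertical).
Torsion M = P·e = 21.8 × 6.5 = 141.7 kip·in.
Critical point at (x, y) = (2.25, 3.5) from centroid. f_tx = M·y/J = 3.873 kip/in; f_ty = M·x/J = 2.49 kip/in.
Resultant f_max = √[f_tx² + (f_v + f_ty)²] = √[3.873² + (1.557 + 2.49)²] = 5.602 kip/in.
Capacity per unit length: φr_n = 0.75 × 0.6 × 100 × (0.707 × 0.3125) = 9.942 kip/in.
5.602 ≤ 9.942 → adequate.

f_max ≈ 5.6 kip/in; adequate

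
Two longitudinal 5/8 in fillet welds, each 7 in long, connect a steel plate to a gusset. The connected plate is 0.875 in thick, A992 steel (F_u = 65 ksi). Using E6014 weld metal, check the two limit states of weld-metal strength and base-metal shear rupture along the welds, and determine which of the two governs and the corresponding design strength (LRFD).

φR_n ≈ 167 kips (weld metal governs)

E60XX → F_EXX = 60 ksi.
t_e = 0.707 × 0.625 = 0.4419 in; L = 14 in.
Weld metal: φR_n = 0.75 × 0.6 × 60 × 0.4419 × 14 = 167 kips.
Base metal (shear rupture): φR_n = 0.75 × 0.6 × 65 × 0.875 × 14 = 358.3 kips.
Governing: weld metal.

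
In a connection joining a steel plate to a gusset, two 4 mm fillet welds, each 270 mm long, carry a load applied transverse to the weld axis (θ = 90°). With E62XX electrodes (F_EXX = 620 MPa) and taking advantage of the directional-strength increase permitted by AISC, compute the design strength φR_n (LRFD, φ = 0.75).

φR_n ≈ 639 kN

t_e = 0.707 × 4 = 2.828 mm; A_we = 2.828 × 540 = 1527 mm².
Directional factor: 1.0 + 0.5 sin^1.5(90°) = 1.5.
F_nw = 0.6 × 620 × 1.5 = 558 MPa.
φR_n = 0.75 × 558 × 1527 × 10⁻³ = 639.1 kN.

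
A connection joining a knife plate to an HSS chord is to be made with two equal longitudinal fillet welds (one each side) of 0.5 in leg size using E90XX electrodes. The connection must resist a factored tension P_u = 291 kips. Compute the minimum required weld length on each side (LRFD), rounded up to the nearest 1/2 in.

L = 10.5 in on each side

E90XX → F_EXX = 90 ksi.
Throat t_e = 0.707 × 0.5 = 0.3535 in.
φr_n = 0.75 × 0.6 × 90 × 0.3535 = 14.32 kips/in.
L_req = P_u / φr_n = 291 / 14.32 = 20.33 in total.
Per side: 20.33 / 2 = 10.16 in.
Round up → use L = 10.5 in on each side.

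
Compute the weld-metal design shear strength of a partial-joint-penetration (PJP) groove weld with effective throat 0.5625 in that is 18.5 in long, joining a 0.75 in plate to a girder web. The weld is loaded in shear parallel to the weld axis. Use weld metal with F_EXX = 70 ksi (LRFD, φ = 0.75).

φR_n ≈ 328 kips

Effective throat (given) t_e = 0.5625 in.
A_we = 0.5625 × 18.5 = 10.41 in².
F_nw = 0.6 F_EXX = 42 ksi.
φR_n = 0.75 × 42 × 10.41 = 327.8 kips.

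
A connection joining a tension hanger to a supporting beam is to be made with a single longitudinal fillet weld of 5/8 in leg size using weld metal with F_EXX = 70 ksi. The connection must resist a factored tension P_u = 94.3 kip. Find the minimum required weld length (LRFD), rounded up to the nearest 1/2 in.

Throat t_e = 0.707 × 0.625 = 0.4419 in.
φr_n = 0.75 × 0.6 × 70 × 0.4419 = 13.92 kip/in.
L_req = P_u / φr_n = 94.3 / 13.92 = 6.775 in total.
Round up → use L = 7 in.

L = 7 in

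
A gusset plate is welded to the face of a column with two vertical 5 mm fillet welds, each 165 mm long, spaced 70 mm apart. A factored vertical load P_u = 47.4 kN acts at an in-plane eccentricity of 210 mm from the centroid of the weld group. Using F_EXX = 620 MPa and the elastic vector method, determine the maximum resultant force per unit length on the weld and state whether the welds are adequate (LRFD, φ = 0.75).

f_max ≈ 840 N/mm; adequate

Total weld length L_w = 330 mm. Treat welds as unit-width lines.
Polar moment about centroid: J = 2[d³/12 + d(b/2)²] = 2[165³/12 + 165×35²] = 1153000 mm³.
Direct shear f_v = P/L_w = 47.4×10³ / 330 = 143.6 N/mm (vertical).
Torsion M = P·e = 47.4×10³ × 210 = 9954000 N·mm.
Critical point at (x, y) = (35, 82.5) from centroid. f_tx = M·y/J = 712.3 N/mm; f_ty = M·x/J = 302.2 N/mm.
Resultant f_max = √[f_tx² + (f_v + f_ty)²] = √[712.3² + (143.6 + 302.2)²] = 840.3 N/mm.
Capacity per unit length: φr_n = 0.75 × 0.6 × 620 × (0.707 × 5) = 986.3 N/mm.
840.3 ≤ 986.3 → adequate.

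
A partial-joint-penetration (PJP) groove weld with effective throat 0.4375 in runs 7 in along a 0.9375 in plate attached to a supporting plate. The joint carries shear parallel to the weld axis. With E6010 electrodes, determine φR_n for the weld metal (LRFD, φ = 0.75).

E60XX → F_EXX = 60 ksi.
Effective throat (given) t_e = 0.4375 in.
A_we = 0.4375 × 7 = 3.062 in².
F_nw = 0.6 F_EXX = 36 ksi.
φR_n = 0.75 × 36 × 3.062 = 82.69 kip.

φR_n ≈ 82.7 kip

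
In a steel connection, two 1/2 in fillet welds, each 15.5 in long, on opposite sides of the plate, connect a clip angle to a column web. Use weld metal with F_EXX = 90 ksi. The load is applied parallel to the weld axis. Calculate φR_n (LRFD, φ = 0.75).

Effective throat t_e = 0.707 × 0.5 = 0.3535 in.
Total length L = 31 in; A_we = 0.3535 × 31 = 10.96 in².
F_nw = 0.6 F_EXX = 0.6 × 90 = 54 ksi.
φR_n = 0.75 × 54 × 10.96 = 443.8 kip.

φR_n ≈ 444 kip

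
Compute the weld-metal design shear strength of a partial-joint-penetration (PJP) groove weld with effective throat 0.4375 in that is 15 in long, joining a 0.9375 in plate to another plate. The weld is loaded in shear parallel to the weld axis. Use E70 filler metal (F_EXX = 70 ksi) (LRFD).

Effective throat (given) t_e = 0.4375 in.
A_we = 0.4375 × 15 = 6.562 in².
F_nw = 0.6 F_EXX = 42 ksi.
φR_n = 0.75 × 42 × 6.562 = 206.7 kips.

φR_n ≈ 207 kips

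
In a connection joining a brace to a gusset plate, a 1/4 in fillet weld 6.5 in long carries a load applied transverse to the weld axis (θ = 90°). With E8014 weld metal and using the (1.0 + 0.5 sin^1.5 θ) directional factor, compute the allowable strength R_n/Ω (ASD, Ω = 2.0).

E80XX → F_EXX = 80 ksi.
t_e = 0.707 × 0.25 = 0.1767 in; A_we = 0.1767 × 6.5 = 1.149 in².
Directional factor: 1.0 + 0.5 sin^1.5(90°) = 1.5.
F_nw = 0.6 × 80 × 1.5 = 72 ksi.
R_n/Ω = (72 × 1.149) / 2.0 = 41.36 kips.

R_n/Ω ≈ 41.4 kips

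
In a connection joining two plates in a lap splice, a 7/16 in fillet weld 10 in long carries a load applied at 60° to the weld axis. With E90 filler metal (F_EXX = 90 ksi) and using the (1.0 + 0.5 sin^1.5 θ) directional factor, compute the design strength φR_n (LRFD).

φR_n ≈ 176 kip

t_e = 0.707 × 0.4375 = 0.3093 in; A_we = 0.3093 × 10 = 3.093 in².
Directional factor: 1.0 + 0.5 sin^1.5(60°) = 1.403.
F_nw = 0.6 × 90 × 1.403 = 75.76 ksi.
φR_n = 0.75 × 75.76 × 3.093 = 175.8 kip.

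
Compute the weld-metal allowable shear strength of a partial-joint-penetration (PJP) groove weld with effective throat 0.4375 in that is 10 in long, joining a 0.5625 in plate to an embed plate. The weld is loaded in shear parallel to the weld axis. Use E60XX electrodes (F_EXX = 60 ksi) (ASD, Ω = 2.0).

R_n/Ω ≈ 78.8 kip

Effective throat (given) t_e = 0.4375 in.
A_we = 0.4375 × 10 = 4.375 in².
F_nw = 0.6 F_EXX = 36 ksi.
R_n/Ω = (36 × 4.375) / 2.0 = 78.75 kip.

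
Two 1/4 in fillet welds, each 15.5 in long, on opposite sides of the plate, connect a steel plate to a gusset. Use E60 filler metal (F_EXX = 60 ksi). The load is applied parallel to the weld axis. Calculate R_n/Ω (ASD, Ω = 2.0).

R_n/Ω ≈ 98.6 kip

Effective throat t_e = 0.707 × 0.25 = 0.1767 in.
Total length L = 31 in; A_we = 0.1767 × 31 = 5.479 in².
F_nw = 0.6 F_EXX = 0.6 × 60 = 36 ksi.
R_n = 36 × 5.479 = 197.3 kip; R_n/Ω = 197.3/2.0 = 98.63 kip.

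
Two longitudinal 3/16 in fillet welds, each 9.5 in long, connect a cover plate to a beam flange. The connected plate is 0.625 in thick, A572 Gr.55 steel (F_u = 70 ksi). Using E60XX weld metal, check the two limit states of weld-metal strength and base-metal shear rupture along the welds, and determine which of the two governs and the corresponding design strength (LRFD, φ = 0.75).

E60XX → F_EXX = 60 ksi.
t_e = 0.707 × 0.1875 = 0.1326 in; L = 19 in.
Weld metal: φR_n = 0.75 × 0.6 × 60 × 0.1326 × 19 = 68 kip.
Base metal (shear rupture): φR_n = 0.75 × 0.6 × 70 × 0.625 × 19 = 374.1 kip.
Governing: weld metal.

φR_n ≈ 68 kip (weld metal governs)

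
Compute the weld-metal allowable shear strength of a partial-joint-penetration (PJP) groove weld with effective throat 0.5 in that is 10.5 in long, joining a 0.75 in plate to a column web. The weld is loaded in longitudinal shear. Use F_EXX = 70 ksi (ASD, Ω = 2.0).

Effective throat (given) t_e = 0.5 in.
A_we = 0.5 × 10.5 = 5.25 in².
F_nw = 0.6 F_EXX = 42 ksi.
R_n/Ω = (42 × 5.25) / 2.0 = 110.2 kip.

R_n/Ω ≈ 110 kip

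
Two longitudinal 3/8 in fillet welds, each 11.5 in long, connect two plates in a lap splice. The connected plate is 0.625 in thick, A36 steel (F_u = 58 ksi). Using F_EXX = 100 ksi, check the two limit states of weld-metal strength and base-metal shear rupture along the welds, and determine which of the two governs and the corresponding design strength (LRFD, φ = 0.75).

φR_n ≈ 274 kips (weld metal governs)

t_e = 0.707 × 0.375 = 0.2651 in; L = 23 in.
Weld metal: φR_n = 0.75 × 0.6 × 100 × 0.2651 × 23 = 274.4 kips.
Base metal (shear rupture): φR_n = 0.75 × 0.6 × 58 × 0.625 × 23 = 375.2 kips.
Governing: weld metal.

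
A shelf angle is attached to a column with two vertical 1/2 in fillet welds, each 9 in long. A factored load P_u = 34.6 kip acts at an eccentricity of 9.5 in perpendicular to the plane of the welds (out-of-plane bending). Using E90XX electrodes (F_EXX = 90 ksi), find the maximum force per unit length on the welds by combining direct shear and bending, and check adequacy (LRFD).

L_w = 2 × 9 = 18 in; section modulus (unit throat) S = 2 × L²/6 = 27 in².
Direct shear f_v = P/L_w = 34.6/18 = 1.922 kip/in.
Moment M = P × e = 34.6 × 9.5 = 328.7 kip·in; bending f_b = M/S = 12.17 kip/in.
f_max = √(f_v² + f_b²) = √(1.922² + 12.17²) = 12.32 kip/in.
φr_n = 0.75 × 0.6 × 90 × (0.707 × 0.5) = 14.32 kip/in → adequate.

f_max ≈ 12.3 kip/in; adequate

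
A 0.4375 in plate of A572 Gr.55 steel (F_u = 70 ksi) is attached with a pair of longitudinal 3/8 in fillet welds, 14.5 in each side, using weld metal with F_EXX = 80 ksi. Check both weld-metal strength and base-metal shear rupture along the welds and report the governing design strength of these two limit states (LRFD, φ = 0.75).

φR_n ≈ 277 kip (weld metal governs)

t_e = 0.707 × 0.375 = 0.2651 in; L = 29 in.
Weld metal: φR_n = 0.75 × 0.6 × 80 × 0.2651 × 29 = 276.8 kip.
Base metal (shear rupture): φR_n = 0.75 × 0.6 × 70 × 0.4375 × 29 = 399.7 kip.
Governing: weld metal.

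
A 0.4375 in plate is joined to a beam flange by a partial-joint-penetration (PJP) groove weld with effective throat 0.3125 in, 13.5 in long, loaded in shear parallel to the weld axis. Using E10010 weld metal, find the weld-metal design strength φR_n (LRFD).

E100XX → F_EXX = 100 ksi.
Effective throat (given) t_e = 0.3125 in.
A_we = 0.3125 × 13.5 = 4.219 in².
F_nw = 0.6 F_EXX = 60 ksi.
φR_n = 0.75 × 60 × 4.219 = 189.8 kip.

φR_n ≈ 190 kip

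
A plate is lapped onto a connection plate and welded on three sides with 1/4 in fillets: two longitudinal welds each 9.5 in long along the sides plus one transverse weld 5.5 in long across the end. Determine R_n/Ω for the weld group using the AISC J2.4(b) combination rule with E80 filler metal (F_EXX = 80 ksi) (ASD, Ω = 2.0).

t_e = 0.707 × 0.25 = 0.1767 in.
R_nwl = 0.6 × 80 × 0.1767 × 19 = 161.2 kips (longitudinal, 2 welds).
R_nwt = 0.6 × 80 × 0.1767 × 5.5 = 46.66 kips (transverse, base value).
(i) R_nwl + R_nwt = 207.9 kips; (ii) 0.85 R_nwl + 1.5 R_nwt = 207 kips.
R_n = max = 207.9 kips [governs: (i)]; R_n/Ω = 103.9 kips.

R_n/Ω ≈ 104 kips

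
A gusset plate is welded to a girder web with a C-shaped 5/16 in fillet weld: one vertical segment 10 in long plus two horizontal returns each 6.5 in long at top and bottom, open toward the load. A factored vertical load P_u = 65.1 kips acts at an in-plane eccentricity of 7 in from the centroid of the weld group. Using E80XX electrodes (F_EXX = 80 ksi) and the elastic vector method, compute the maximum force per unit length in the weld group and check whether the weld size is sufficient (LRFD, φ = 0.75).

f_max ≈ 8.26 kip/in; NOT adequate

Total weld length L_w = 23 in. Treat welds as unit-width lines.
Centroid: x̄ = 2×6.5×3.25 / 23 = 1.837 in from the vertical weld.
Polar moment about centroid: J = I_x + I_y = [10³/12 + 2×6.5×5²] + [10×1.837² + 2(6.5³/12 + 6.5×1.413²)] = 513.8 in³.
Direct shear f_v = P/L_w = 65.1 / 23 = 2.83 kip/in (vertical).
Torsion M = P·e = 65.1 × 7 = 455.7 kip·in.
Critical point at (x, y) = (4.663, 5) from centroid. f_tx = M·y/J = 4.435 kip/in; f_ty = M·x/J = 4.136 kip/in.
Resultant f_max = √[f_tx² + (f_v + f_ty)²] = √[4.435² + (2.83 + 4.136)²] = 8.258 kip/in.
Capacity per unit length: φr_n = 0.75 × 0.6 × 80 × (0.707 × 0.3125) = 7.954 kip/in.
8.258 > 7.954 → NOT adequate.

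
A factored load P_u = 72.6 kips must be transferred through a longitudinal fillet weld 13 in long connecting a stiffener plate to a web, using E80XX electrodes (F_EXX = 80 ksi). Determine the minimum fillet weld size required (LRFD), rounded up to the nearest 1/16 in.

w = 1/4 in

Total weld length L = 13 in.
Required throat t_e = P_u / (φ × 0.6 F_EXX × L) = 72.6 / (0.75 × 0.6 × 80 × 13) = 0.1551 in.
Required leg w = t_e / 0.707 = 0.2194 in → use 1/4 in.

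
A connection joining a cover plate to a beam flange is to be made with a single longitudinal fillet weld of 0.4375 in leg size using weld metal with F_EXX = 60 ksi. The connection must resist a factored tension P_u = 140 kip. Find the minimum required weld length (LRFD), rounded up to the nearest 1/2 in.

Throat t_e = 0.707 × 0.4375 = 0.3093 in.
φr_n = 0.75 × 0.6 × 60 × 0.3093 = 8.351 kip/in.
L_req = P_u / φr_n = 140 / 8.351 = 16.76 in total.
Round up → use L = 17 in.

L = 17 in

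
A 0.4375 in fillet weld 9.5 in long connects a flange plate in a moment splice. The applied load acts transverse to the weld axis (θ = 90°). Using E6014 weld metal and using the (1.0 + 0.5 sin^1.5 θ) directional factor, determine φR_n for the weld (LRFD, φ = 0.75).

E60XX → F_EXX = 60 ksi.
t_e = 0.707 × 0.4375 = 0.3093 in; A_we = 0.3093 × 9.5 = 2.938 in².
Directional factor: 1.0 + 0.5 sin^1.5(90°) = 1.5.
F_nw = 0.6 × 60 × 1.5 = 54 ksi.
φR_n = 0.75 × 54 × 2.938 = 119 kips.

φR_n ≈ 119 kips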